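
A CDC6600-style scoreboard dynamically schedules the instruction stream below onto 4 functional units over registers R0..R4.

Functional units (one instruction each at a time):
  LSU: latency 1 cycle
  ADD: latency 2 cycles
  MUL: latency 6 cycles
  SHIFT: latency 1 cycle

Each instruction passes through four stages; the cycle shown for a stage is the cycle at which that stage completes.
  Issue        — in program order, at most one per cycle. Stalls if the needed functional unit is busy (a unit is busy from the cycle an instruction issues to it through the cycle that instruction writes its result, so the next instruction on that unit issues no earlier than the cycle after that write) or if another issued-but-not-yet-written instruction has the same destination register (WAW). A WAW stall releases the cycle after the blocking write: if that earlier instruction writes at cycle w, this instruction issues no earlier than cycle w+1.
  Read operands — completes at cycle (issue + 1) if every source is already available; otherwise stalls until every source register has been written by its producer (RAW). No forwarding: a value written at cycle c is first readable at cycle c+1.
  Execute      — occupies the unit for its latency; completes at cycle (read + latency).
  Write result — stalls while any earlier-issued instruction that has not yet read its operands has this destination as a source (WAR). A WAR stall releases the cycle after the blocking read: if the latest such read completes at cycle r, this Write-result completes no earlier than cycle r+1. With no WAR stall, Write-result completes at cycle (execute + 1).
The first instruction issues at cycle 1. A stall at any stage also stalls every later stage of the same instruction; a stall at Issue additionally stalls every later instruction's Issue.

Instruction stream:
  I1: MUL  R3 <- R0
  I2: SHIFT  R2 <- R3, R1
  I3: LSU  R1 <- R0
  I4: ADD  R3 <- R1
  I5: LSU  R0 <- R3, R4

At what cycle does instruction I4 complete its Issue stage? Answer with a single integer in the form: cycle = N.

t=1  issue I1 (MUL)
t=2  I1 read-ops; issue I2 (SHIFT)
t=3  issue I3 (LSU)
t=4  I3 read-ops
t=5  I3 finished on LSU
t=8  I1 finished on MUL
t=9  I1→R3
t=10  I2 read-ops; issue I4 (ADD)
t=11  I2 finished on SHIFT; I3→R1
t=12  I2→R2; I4 read-ops; issue I5 (LSU)
t=14  I4 finished on ADD
t=15  I4→R3
t=16  I5 read-ops
t=17  I5 finished on LSU
t=18  I5→R0

cycle = 10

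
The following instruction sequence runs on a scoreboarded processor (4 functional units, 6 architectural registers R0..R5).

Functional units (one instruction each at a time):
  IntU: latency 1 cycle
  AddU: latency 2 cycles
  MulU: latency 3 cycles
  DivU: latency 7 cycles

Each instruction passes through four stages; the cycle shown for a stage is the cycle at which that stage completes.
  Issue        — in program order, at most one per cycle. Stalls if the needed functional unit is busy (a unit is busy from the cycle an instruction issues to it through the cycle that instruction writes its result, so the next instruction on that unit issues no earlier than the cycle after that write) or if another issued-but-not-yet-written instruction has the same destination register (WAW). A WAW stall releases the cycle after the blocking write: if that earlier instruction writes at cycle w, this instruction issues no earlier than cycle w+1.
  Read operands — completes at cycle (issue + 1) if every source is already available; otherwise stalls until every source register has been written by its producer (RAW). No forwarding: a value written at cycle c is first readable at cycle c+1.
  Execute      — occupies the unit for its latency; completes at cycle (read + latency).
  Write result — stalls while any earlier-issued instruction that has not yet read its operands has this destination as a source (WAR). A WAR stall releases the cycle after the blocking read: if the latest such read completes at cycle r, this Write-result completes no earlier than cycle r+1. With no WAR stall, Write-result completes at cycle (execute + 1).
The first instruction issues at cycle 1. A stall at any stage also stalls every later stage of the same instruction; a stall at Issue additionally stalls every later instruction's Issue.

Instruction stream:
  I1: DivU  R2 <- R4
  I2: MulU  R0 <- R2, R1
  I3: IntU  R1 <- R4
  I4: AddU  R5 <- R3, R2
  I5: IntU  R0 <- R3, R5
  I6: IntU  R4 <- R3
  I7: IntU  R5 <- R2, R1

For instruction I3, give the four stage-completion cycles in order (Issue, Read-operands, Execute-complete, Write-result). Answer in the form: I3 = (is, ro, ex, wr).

cycle 1: I1 issues→DivU
cycle 2: I1 reads · I2 issues→MulU
cycle 3: I3 issues→IntU
cycle 4: I3 reads · I4 issues→AddU
cycle 5: I3 exec-done
cycle 9: I1 exec-done
cycle 10: I1 writes R2
cycle 11: I2 reads · I4 reads
cycle 12: I3 writes R1
cycle 13: I4 exec-done
cycle 14: I2 exec-done · I4 writes R5
cycle 15: I2 writes R0
cycle 16: I5 issues→IntU
cycle 17: I5 reads
cycle 18: I5 exec-done
cycle 19: I5 writes R0
cycle 20: I6 issues→IntU
cycle 21: I6 reads
cycle 22: I6 exec-done
cycle 23: I6 writes R4
cycle 24: I7 issues→IntU
cycle 25: I7 reads
cycle 26: I7 exec-done
cycle 27: I7 writes R5

I3 = (3, 4, 5, 12)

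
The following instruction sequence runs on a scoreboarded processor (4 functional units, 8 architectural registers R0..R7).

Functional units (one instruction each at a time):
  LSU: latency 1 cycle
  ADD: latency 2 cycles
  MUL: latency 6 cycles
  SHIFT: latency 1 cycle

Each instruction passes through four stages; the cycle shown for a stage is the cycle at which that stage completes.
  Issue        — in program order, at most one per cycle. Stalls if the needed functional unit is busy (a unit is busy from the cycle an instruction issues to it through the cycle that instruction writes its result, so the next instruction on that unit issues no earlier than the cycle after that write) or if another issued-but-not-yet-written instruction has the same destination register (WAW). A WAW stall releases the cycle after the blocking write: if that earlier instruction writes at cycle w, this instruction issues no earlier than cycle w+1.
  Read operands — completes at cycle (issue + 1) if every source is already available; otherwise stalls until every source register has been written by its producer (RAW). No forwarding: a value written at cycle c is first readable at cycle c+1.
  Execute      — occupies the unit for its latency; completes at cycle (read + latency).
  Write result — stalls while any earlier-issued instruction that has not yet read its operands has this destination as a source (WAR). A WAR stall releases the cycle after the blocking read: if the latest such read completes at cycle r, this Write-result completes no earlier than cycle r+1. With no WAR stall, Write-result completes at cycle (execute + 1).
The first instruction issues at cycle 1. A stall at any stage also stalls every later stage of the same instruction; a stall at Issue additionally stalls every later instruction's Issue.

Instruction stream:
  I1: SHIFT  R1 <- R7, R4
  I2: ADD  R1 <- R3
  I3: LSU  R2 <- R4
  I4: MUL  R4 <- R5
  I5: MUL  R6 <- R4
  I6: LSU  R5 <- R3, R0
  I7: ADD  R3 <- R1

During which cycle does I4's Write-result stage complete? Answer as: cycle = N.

1) issue 1, read 2, done 3, write 4
2) issue 5, read 6, done 8, write 9  <WAW R1: wait I1 write@4>
3) issue 6, read 7, done 8, write 9
4) issue 7, read 8, done 14, write 15
5) issue 16, read 17, done 23, write 24  <struct: MUL busy until I4 writes@15>
6) issue 17, read 18, done 19, write 20
7) issue 18, read 19, done 21, write 22

cycle = 15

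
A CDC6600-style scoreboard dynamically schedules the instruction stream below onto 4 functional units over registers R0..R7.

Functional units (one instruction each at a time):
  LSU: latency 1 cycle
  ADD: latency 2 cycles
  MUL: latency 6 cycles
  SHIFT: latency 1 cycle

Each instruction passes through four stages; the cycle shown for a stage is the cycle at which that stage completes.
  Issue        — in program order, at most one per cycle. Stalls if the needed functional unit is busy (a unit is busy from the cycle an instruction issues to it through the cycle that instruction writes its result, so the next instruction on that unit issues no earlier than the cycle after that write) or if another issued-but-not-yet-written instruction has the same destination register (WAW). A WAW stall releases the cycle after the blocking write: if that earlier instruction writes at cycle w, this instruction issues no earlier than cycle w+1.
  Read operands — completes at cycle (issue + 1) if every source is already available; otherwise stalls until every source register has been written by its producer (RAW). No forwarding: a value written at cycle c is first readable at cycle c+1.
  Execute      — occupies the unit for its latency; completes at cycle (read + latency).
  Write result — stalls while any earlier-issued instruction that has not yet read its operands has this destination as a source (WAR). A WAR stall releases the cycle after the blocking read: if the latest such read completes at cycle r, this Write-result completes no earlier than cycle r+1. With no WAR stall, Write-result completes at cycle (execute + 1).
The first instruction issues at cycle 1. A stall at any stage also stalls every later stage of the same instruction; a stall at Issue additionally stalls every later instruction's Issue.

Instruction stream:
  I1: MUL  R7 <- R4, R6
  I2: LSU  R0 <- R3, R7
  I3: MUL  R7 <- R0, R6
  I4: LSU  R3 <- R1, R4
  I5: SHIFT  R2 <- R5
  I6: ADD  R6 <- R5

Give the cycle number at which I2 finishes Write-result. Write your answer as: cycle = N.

cycle = 12

  I1 | 1 | 2 | 8 | 9
  I2 | 2 | 10 | 11 | 12   RAW R7: wait I1 write@9
  I3 | 10 | 13 | 19 | 20   struct: MUL busy until I1 writes@9 · RAW R0: wait I2 write@12
  I4 | 13 | 14 | 15 | 16   struct: LSU busy until I2 writes@12
  I5 | 14 | 15 | 16 | 17
  I6 | 15 | 16 | 18 | 19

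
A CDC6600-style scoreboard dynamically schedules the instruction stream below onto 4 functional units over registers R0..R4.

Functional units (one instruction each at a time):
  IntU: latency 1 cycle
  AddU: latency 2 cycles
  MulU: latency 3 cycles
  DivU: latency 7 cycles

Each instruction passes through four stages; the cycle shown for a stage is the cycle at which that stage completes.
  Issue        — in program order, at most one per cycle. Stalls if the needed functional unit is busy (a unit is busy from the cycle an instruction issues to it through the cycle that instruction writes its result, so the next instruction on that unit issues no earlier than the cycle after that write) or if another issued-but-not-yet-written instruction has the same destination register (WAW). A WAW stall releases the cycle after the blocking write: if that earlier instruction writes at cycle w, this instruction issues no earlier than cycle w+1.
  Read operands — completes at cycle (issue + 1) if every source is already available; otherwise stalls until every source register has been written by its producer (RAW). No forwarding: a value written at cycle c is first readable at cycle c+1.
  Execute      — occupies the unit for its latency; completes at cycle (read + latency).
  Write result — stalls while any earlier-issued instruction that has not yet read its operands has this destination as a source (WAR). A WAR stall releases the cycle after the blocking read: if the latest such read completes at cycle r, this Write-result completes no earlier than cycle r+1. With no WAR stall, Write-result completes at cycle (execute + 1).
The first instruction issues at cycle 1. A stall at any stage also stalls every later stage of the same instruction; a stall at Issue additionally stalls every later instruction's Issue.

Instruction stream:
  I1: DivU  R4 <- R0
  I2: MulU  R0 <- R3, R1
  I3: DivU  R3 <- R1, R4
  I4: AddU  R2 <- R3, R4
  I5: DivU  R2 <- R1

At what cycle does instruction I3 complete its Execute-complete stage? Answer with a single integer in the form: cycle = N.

cycle = 19

[1] I1→DivU
[2] I1 RO, I2→MulU
[3] I2 RO
[6] I2 EX
[7] I2 WR R0
[9] I1 EX
[10] I1 WR R4
[11] I3→DivU
[12] I3 RO, I4→AddU
[19] I3 EX
[20] I3 WR R3
[21] I4 RO
[23] I4 EX
[24] I4 WR R2
[25] I5→DivU
[26] I5 RO
[33] I5 EX
[34] I5 WR R2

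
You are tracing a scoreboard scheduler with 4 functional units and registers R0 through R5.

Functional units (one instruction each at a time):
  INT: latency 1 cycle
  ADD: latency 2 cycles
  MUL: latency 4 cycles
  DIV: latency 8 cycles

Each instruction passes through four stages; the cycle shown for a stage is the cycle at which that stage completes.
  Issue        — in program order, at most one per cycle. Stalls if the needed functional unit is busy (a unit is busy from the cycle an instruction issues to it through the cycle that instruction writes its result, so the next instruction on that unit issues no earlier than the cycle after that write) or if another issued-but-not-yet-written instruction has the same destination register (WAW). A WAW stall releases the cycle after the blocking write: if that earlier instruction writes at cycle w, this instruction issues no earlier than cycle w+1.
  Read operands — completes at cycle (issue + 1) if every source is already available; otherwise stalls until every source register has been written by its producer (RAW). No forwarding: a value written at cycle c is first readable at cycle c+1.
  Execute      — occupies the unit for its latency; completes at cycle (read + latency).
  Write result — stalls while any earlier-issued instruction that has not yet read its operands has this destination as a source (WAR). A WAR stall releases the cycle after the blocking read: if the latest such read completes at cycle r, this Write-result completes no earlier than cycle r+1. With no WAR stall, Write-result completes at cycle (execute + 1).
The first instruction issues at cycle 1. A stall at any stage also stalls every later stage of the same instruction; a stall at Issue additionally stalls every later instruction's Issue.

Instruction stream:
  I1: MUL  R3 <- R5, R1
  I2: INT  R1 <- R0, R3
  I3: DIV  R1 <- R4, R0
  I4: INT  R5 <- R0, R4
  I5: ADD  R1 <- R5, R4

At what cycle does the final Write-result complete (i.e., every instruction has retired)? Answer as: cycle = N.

t=1  I1 issues→MUL
t=2  I1 reads, I2 issues→INT
t=6  I1 exec-done
t=7  I1 writes R3
t=8  I2 reads
t=9  I2 exec-done
t=10  I2 writes R1
t=11  I3 issues→DIV
t=12  I3 reads, I4 issues→INT
t=13  I4 reads
t=14  I4 exec-done
t=15  I4 writes R5
t=20  I3 exec-done
t=21  I3 writes R1
t=22  I5 issues→ADD
t=23  I5 reads
t=25  I5 exec-done
t=26  I5 writes R1

cycle = 26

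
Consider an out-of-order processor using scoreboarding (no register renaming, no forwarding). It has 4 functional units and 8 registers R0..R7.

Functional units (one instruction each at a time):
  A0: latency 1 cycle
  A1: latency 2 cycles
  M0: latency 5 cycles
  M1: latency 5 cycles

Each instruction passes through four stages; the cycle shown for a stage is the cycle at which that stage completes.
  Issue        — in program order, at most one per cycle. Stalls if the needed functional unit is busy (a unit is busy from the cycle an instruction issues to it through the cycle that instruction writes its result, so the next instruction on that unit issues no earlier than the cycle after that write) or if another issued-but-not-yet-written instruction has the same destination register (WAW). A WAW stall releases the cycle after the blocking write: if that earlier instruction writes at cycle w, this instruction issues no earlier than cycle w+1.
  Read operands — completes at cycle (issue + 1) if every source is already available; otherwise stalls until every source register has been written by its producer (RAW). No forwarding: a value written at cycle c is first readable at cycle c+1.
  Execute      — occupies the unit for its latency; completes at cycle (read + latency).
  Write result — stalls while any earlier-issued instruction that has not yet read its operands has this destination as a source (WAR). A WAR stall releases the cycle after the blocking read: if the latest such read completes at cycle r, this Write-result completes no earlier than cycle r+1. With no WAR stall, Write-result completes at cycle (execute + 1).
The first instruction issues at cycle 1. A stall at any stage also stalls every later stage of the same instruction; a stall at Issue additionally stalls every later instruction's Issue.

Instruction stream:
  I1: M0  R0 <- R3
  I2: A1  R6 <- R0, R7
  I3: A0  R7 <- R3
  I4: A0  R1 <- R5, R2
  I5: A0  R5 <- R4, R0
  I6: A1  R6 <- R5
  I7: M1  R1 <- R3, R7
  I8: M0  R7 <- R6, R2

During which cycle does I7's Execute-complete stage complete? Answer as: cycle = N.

cycle = 23

t=1  I1 issues→M0
t=2  I1 reads; I2 issues→A1
t=3  I3 issues→A0
t=4  I3 reads
t=5  I3 exec-done
t=7  I1 exec-done
t=8  I1 writes R0
t=9  I2 reads
t=10  I3 writes R7
t=11  I2 exec-done; I4 issues→A0
t=12  I2 writes R6; I4 reads
t=13  I4 exec-done
t=14  I4 writes R1
t=15  I5 issues→A0
t=16  I5 reads; I6 issues→A1
t=17  I5 exec-done; I7 issues→M1
t=18  I5 writes R5; I7 reads; I8 issues→M0
t=19  I6 reads
t=21  I6 exec-done
t=22  I6 writes R6
t=23  I7 exec-done; I8 reads
t=24  I7 writes R1
t=28  I8 exec-done
t=29  I8 writes R7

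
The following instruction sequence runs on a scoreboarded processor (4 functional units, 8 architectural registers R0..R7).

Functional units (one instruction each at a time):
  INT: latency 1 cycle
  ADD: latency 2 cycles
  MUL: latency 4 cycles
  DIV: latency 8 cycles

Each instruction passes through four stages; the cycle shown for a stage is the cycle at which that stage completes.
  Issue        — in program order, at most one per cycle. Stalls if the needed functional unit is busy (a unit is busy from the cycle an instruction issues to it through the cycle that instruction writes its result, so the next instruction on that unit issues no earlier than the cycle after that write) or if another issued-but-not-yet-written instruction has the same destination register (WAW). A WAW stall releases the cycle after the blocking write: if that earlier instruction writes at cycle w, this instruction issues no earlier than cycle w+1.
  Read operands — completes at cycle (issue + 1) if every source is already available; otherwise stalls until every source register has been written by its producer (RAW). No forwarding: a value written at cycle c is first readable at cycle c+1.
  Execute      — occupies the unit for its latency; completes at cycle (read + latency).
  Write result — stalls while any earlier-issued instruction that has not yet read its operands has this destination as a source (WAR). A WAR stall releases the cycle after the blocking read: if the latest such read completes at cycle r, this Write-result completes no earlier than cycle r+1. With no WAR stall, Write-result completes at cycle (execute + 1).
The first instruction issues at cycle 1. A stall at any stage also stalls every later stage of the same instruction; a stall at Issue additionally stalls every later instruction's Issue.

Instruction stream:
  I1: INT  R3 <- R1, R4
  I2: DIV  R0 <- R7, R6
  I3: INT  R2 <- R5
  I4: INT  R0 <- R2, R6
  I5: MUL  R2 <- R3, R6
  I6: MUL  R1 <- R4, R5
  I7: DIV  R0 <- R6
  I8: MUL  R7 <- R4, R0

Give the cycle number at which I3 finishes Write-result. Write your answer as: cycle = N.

I1 -> (1, 2, 3, 4)
I2 -> (2, 3, 11, 12)
I3 -> (5, 6, 7, 8)  // struct: INT busy until I1 writes@4
I4 -> (13, 14, 15, 16)  // WAW R0: wait I2 write@12
I5 -> (14, 15, 19, 20)
I6 -> (21, 22, 26, 27)  // struct: MUL busy until I5 writes@20
I7 -> (22, 23, 31, 32)
I8 -> (28, 33, 37, 38)  // struct: MUL busy until I6 writes@27, RAW R0: wait I7 write@32

cycle = 8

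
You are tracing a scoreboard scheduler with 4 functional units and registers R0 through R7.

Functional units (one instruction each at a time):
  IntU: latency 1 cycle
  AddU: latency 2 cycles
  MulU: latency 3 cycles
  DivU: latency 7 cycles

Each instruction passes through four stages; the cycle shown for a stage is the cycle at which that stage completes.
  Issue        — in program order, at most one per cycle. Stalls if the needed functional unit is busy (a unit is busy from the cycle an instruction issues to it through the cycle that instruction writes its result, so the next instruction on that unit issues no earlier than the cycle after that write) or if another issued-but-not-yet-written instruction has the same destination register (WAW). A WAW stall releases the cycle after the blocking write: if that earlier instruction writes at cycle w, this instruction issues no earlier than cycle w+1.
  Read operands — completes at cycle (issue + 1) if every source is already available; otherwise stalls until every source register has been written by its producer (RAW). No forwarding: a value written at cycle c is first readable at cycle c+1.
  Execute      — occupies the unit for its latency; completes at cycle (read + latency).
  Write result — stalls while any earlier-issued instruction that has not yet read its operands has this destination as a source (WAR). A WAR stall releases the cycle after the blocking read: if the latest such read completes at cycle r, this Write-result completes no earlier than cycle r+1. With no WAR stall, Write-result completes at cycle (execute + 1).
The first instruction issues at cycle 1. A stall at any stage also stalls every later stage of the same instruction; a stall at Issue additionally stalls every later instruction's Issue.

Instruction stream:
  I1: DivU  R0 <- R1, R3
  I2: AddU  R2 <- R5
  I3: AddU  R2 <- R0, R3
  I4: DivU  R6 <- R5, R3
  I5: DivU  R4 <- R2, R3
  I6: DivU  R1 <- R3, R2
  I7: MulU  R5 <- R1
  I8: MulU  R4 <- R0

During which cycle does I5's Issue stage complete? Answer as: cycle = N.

c1: I1 issues→DivU
c2: I1 reads, I2 issues→AddU
c3: I2 reads
c5: I2 exec-done
c6: I2 writes R2
c7: I3 issues→AddU
c9: I1 exec-done
c10: I1 writes R0
c11: I3 reads, I4 issues→DivU
c12: I4 reads
c13: I3 exec-done
c14: I3 writes R2
c19: I4 exec-done
c20: I4 writes R6
c21: I5 issues→DivU
c22: I5 reads
c29: I5 exec-done
c30: I5 writes R4
c31: I6 issues→DivU
c32: I6 reads, I7 issues→MulU
c39: I6 exec-done
c40: I6 writes R1
c41: I7 reads
c44: I7 exec-done
c45: I7 writes R5
c46: I8 issues→MulU
c47: I8 reads
c50: I8 exec-done
c51: I8 writes R4

cycle = 21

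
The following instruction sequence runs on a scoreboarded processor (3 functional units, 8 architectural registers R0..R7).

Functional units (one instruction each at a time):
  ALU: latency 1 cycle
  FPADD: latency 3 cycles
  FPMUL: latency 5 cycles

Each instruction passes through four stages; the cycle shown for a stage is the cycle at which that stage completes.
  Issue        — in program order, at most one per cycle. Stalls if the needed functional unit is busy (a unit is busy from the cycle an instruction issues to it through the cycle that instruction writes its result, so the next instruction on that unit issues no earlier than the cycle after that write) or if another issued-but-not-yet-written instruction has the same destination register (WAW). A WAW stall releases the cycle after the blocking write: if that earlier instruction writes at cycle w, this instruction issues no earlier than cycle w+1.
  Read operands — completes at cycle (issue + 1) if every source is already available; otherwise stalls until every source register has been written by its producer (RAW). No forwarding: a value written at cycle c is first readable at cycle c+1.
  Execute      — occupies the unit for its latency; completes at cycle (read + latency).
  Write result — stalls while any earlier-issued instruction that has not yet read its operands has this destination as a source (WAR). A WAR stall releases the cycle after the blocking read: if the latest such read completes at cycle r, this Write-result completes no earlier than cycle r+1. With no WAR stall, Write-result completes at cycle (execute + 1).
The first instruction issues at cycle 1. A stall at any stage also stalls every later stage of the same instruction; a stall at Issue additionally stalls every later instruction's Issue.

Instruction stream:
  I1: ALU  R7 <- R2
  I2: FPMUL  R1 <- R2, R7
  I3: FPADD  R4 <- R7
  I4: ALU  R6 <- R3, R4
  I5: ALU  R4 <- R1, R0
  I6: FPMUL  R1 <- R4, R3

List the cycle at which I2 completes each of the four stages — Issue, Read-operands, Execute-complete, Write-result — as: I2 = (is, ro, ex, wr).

I2 = (2, 5, 10, 11)

cycle 1: I1→ALU
cycle 2: I1 RO; I2→FPMUL
cycle 3: I1 EX; I3→FPADD
cycle 4: I1 WR R7
cycle 5: I2 RO; I3 RO; I4→ALU
cycle 8: I3 EX
cycle 9: I3 WR R4
cycle 10: I2 EX; I4 RO
cycle 11: I2 WR R1; I4 EX
cycle 12: I4 WR R6
cycle 13: I5→ALU
cycle 14: I5 RO; I6→FPMUL
cycle 15: I5 EX
cycle 16: I5 WR R4
cycle 17: I6 RO
cycle 22: I6 EX
cycle 23: I6 WR R1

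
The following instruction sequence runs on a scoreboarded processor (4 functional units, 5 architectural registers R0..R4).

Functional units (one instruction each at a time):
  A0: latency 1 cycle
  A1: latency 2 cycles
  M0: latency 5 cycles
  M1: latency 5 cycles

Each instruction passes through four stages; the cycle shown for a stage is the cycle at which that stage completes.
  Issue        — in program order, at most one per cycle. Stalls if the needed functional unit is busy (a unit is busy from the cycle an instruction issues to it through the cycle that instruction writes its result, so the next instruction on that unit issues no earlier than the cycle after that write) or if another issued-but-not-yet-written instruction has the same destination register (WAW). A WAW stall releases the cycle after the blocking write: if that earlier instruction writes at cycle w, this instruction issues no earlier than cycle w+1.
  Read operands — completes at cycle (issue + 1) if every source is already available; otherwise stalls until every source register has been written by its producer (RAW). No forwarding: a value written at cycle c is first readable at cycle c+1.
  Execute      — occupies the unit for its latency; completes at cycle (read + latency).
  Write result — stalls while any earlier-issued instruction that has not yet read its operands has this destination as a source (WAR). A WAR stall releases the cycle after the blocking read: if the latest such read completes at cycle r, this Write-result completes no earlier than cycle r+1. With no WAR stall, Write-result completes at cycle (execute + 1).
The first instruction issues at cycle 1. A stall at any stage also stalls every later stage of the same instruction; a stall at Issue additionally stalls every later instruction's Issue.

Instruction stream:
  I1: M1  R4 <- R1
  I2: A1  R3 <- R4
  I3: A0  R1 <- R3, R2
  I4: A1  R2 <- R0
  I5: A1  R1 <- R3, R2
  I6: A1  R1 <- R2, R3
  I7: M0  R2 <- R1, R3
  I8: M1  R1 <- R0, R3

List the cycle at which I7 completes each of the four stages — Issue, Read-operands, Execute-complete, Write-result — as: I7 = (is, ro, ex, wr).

[1] I1 issues→M1
[2] I1 reads | I2 issues→A1
[3] I3 issues→A0
[7] I1 exec-done
[8] I1 writes R4
[9] I2 reads
[11] I2 exec-done
[12] I2 writes R3
[13] I3 reads | I4 issues→A1
[14] I3 exec-done | I4 reads
[15] I3 writes R1
[16] I4 exec-done
[17] I4 writes R2
[18] I5 issues→A1
[19] I5 reads
[21] I5 exec-done
[22] I5 writes R1
[23] I6 issues→A1
[24] I6 reads | I7 issues→M0
[26] I6 exec-done
[27] I6 writes R1
[28] I7 reads | I8 issues→M1
[29] I8 reads
[33] I7 exec-done
[34] I7 writes R2 | I8 exec-done
[35] I8 writes R1

I7 = (24, 28, 33, 34)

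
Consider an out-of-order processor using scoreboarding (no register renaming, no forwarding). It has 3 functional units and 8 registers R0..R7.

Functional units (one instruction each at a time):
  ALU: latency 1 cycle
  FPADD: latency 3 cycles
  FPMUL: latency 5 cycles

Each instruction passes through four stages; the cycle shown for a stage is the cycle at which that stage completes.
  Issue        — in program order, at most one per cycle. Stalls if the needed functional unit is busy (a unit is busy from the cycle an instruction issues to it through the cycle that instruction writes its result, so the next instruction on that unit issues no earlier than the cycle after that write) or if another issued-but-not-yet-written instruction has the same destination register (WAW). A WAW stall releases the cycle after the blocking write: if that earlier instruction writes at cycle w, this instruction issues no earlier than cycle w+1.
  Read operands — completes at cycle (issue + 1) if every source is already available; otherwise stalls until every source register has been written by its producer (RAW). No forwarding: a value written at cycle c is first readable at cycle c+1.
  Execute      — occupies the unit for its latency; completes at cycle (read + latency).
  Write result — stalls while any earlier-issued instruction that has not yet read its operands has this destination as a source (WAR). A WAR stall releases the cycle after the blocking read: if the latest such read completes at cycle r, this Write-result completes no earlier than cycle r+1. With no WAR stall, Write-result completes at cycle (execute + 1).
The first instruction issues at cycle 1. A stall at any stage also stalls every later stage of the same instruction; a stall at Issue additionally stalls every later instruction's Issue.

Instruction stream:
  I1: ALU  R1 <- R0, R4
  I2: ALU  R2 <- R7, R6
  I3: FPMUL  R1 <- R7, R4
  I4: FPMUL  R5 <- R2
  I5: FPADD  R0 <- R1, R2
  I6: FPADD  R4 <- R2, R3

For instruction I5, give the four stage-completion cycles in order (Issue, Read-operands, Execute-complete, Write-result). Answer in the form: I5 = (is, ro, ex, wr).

I1: IS=1 RO=2 EX=3 WR=4
I2: IS=5 RO=6 EX=7 WR=8  [struct: ALU busy until I1 writes@4]
I3: IS=6 RO=7 EX=12 WR=13
I4: IS=14 RO=15 EX=20 WR=21  [struct: FPMUL busy until I3 writes@13]
I5: IS=15 RO=16 EX=19 WR=20
I6: IS=21 RO=22 EX=25 WR=26  [struct: FPADD busy until I5 writes@20]

I5 = (15, 16, 19, 20)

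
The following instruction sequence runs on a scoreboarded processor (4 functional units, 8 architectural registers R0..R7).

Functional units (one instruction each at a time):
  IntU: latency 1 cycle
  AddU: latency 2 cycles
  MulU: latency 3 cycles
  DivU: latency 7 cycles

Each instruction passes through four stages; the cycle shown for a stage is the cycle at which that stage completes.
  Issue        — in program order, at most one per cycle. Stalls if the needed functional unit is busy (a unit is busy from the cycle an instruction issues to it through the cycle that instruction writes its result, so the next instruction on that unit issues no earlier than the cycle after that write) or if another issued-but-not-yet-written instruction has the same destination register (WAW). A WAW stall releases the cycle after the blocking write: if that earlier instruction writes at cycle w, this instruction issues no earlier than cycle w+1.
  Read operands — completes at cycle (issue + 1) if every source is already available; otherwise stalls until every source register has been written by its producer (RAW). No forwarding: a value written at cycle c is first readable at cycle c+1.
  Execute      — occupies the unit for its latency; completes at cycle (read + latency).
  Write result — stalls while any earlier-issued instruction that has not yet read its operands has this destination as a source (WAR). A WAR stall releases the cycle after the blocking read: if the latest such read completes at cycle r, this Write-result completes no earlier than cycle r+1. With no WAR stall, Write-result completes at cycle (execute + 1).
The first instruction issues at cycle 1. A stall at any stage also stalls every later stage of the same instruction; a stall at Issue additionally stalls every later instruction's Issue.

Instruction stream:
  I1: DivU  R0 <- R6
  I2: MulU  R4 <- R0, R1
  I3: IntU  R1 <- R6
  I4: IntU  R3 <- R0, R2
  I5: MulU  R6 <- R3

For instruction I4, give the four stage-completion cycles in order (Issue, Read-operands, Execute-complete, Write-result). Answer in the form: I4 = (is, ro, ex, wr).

I4 = (13, 14, 15, 16)

[I1] 1/2/9/10
[I2] 2/11/14/15  (RAW R0: wait I1 write@10)
[I3] 3/4/5/12  (WAR R1: wait I2 read@11)
[I4] 13/14/15/16  (struct: IntU busy until I3 writes@12)
[I5] 16/17/20/21  (struct: MulU busy until I2 writes@15)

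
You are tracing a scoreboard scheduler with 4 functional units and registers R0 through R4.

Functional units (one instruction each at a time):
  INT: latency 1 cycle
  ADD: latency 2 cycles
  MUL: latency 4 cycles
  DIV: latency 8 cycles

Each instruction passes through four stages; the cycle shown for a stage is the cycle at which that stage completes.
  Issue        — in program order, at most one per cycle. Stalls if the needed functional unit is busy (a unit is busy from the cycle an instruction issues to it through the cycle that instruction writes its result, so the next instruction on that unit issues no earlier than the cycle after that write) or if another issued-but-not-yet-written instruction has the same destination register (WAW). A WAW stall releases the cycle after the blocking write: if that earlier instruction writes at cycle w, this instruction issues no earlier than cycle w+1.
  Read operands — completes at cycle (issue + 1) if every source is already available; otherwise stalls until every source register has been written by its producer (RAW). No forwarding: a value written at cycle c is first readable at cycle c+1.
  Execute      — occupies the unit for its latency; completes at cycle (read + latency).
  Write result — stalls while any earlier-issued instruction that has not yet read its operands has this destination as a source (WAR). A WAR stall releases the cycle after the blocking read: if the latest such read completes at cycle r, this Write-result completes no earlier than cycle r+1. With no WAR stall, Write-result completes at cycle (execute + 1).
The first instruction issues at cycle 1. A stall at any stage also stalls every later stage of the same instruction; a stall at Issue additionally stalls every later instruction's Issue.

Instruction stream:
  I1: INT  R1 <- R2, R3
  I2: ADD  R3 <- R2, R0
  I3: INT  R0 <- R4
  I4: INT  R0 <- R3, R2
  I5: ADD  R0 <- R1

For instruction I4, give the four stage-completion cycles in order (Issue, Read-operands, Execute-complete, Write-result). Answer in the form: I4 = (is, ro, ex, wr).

c1: I1 issues→INT
c2: I1 reads, I2 issues→ADD
c3: I1 exec-done, I2 reads
c4: I1 writes R1
c5: I2 exec-done, I3 issues→INT
c6: I2 writes R3, I3 reads
c7: I3 exec-done
c8: I3 writes R0
c9: I4 issues→INT
c10: I4 reads
c11: I4 exec-done
c12: I4 writes R0
c13: I5 issues→ADD
c14: I5 reads
c16: I5 exec-done
c17: I5 writes R0

I4 = (9, 10, 11, 12)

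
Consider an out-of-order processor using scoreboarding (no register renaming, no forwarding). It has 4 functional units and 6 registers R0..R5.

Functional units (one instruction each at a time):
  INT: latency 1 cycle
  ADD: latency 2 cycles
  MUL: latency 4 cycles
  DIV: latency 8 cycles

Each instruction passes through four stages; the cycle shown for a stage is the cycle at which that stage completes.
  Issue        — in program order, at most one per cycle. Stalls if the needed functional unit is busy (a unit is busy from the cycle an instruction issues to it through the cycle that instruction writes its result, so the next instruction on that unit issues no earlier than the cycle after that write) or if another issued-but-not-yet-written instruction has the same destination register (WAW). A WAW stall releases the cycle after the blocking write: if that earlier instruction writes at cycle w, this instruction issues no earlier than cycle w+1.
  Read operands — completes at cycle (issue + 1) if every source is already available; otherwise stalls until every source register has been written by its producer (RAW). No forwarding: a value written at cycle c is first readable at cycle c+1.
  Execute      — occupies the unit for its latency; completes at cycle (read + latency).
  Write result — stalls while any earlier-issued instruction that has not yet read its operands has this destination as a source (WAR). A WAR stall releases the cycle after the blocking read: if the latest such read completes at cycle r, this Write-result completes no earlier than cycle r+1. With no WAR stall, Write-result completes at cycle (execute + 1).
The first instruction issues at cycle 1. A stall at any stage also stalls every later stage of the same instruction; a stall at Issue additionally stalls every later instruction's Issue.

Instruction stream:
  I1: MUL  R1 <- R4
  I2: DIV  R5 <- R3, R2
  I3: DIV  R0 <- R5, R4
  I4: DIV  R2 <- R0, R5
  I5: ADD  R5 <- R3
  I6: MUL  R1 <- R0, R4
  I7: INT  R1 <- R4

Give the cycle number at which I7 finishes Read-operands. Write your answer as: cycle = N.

cycle = 34

[1] I1 issues→MUL
[2] I1 reads; I2 issues→DIV
[3] I2 reads
[6] I1 exec-done
[7] I1 writes R1
[11] I2 exec-done
[12] I2 writes R5
[13] I3 issues→DIV
[14] I3 reads
[22] I3 exec-done
[23] I3 writes R0
[24] I4 issues→DIV
[25] I4 reads; I5 issues→ADD
[26] I5 reads; I6 issues→MUL
[27] I6 reads
[28] I5 exec-done
[29] I5 writes R5
[31] I6 exec-done
[32] I6 writes R1
[33] I4 exec-done; I7 issues→INT
[34] I4 writes R2; I7 reads
[35] I7 exec-done
[36] I7 writes R1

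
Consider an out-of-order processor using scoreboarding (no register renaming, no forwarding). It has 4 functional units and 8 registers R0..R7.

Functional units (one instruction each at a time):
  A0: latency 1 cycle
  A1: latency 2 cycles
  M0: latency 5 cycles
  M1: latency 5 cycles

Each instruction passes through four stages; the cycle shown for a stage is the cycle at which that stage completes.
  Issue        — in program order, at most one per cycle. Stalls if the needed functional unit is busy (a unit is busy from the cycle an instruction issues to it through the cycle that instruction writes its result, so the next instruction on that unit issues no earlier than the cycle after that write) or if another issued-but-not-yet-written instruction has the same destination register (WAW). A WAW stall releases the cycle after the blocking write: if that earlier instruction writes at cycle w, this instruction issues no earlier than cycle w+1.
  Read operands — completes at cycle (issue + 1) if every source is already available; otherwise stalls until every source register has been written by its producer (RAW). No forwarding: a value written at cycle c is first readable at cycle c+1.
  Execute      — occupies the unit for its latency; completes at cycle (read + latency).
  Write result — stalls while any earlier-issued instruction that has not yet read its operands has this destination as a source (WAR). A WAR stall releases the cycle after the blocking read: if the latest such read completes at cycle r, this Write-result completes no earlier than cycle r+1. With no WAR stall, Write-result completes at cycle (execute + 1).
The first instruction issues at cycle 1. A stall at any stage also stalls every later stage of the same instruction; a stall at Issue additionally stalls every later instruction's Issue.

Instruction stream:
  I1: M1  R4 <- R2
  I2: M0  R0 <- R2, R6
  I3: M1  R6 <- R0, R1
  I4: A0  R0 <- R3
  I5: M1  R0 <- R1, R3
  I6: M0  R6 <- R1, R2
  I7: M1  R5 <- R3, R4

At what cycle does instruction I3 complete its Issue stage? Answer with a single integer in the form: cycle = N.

I1 -> (1, 2, 7, 8)
I2 -> (2, 3, 8, 9)
I3 -> (9, 10, 15, 16)  // struct: M1 busy until I1 writes@8
I4 -> (10, 11, 12, 13)
I5 -> (17, 18, 23, 24)  // struct: M1 busy until I3 writes@16
I6 -> (18, 19, 24, 25)
I7 -> (25, 26, 31, 32)  // struct: M1 busy until I5 writes@24

cycle = 9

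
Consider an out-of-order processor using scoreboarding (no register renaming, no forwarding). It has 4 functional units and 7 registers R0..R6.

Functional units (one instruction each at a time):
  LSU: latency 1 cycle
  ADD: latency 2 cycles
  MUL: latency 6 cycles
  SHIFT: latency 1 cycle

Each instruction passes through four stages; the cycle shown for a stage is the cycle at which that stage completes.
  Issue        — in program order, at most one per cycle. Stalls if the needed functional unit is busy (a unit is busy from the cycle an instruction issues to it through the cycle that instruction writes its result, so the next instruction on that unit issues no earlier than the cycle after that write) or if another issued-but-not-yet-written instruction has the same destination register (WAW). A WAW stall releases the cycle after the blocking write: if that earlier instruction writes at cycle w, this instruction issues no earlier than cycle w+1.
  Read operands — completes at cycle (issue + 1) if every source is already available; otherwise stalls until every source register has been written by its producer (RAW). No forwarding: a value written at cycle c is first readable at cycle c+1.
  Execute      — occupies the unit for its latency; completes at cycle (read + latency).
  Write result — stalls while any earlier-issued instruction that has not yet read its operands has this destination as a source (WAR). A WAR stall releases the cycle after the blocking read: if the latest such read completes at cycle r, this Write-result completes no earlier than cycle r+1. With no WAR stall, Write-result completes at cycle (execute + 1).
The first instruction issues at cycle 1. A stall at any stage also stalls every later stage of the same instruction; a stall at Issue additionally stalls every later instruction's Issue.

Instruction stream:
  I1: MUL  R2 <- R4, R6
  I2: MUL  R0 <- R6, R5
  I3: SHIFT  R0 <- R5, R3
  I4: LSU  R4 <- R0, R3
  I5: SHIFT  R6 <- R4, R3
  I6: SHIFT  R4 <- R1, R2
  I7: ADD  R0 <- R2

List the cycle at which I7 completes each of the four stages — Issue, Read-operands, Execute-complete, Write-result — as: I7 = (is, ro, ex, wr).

I1 -> (1, 2, 8, 9)
I2 -> (10, 11, 17, 18)  // struct: MUL busy until I1 writes@9
I3 -> (19, 20, 21, 22)  // WAW R0: wait I2 write@18
I4 -> (20, 23, 24, 25)  // RAW R0: wait I3 write@22
I5 -> (23, 26, 27, 28)  // struct: SHIFT busy until I3 writes@22, RAW R4: wait I4 write@25
I6 -> (29, 30, 31, 32)  // struct: SHIFT busy until I5 writes@28
I7 -> (30, 31, 33, 34)

I7 = (30, 31, 33, 34)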